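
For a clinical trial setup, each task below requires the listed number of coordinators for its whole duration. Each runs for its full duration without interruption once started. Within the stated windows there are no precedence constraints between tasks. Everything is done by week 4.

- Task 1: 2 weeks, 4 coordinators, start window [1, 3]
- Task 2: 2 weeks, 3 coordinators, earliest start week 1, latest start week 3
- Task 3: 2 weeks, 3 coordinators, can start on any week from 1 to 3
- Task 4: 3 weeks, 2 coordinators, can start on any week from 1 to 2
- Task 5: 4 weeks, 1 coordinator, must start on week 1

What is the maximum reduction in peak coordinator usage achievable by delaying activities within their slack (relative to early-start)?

4

Early-start peak: w1:13  w2:13  w3:3  w4:1 ⇒ 13.
Leveled (Task 1@1, Task 2@3, Task 3@3, Task 4@1, Task 5@1): w1:7  w2:7  w3:9  w4:7 ⇒ 9.
Reduction 13 − 9 = 4.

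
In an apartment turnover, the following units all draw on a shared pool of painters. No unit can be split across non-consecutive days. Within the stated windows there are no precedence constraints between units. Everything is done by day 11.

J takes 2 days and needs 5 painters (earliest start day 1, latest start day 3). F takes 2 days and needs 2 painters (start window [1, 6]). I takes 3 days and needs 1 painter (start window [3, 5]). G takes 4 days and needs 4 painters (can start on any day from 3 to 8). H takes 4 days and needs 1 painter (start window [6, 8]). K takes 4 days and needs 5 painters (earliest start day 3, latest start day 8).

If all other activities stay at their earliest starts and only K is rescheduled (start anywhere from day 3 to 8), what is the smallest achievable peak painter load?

K@3: d1:7  d2:7  d3:10  d4:10  d5:10  d6:10  d7:1  d8:1  d9:1  d10:0  d11:0 → peak 10
K@4: d1:7  d2:7  d3:5  d4:10  d5:10  d6:10  d7:6  d8:1  d9:1  d10:0  d11:0 → peak 10
K@5: d1:7  d2:7  d3:5  d4:5  d5:10  d6:10  d7:6  d8:6  d9:1  d10:0  d11:0 → peak 10
K@6: d1:7  d2:7  d3:5  d4:5  d5:5  d6:10  d7:6  d8:6  d9:6  d10:0  d11:0 → peak 10
K@7: d1:7  d2:7  d3:5  d4:5  d5:5  d6:5  d7:6  d8:6  d9:6  d10:5  d11:0 → peak 7
K@8: d1:7  d2:7  d3:5  d4:5  d5:5  d6:5  d7:1  d8:6  d9:6  d10:5  d11:5 → peak 7
Best is K@7, peak 7.

7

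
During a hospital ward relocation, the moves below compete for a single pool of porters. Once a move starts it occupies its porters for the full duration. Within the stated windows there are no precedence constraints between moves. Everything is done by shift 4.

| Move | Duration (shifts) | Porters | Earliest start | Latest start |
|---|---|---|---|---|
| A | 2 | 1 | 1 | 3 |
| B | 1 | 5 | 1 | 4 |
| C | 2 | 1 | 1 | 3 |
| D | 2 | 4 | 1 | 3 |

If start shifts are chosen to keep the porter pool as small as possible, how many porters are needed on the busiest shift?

6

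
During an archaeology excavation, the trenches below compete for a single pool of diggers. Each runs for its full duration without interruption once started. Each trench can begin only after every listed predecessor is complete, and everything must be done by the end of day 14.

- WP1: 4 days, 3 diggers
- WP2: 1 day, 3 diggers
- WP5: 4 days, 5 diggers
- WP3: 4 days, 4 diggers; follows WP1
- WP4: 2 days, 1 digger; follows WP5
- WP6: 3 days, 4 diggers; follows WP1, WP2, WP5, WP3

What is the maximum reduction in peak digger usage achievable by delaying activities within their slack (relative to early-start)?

Early-start peak: d1:11  d2:8  d3:8  d4:8  d5:5  d6:5  d7:4  d8:4  d9:4  d10:4  d11:4  d12:0  d13:0  d14:0 ⇒ 11.
Leveled (WP1@1, WP2@1, WP5@2, WP3@6, WP4@6, WP6@10): d1:6  d2:8  d3:8  d4:8  d5:5  d6:5  d7:5  d8:4  d9:4  d10:4  d11:4  d12:4  d13:0  d14:0 ⇒ 8.
Reduction 11 − 8 = 3.

3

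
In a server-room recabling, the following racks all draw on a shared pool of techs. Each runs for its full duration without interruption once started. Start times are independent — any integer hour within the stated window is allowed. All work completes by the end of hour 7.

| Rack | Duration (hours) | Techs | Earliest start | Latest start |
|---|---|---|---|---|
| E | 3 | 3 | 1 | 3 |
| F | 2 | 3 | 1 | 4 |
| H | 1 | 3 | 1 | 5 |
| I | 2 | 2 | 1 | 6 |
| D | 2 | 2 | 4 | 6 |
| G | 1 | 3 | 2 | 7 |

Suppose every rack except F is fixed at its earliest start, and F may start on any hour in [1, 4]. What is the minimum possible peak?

8

F@1: h1:11  h2:11  h3:3  h4:2  h5:2  h6:0  h7:0 → peak 11
F@2: h1:8  h2:11  h3:6  h4:2  h5:2  h6:0  h7:0 → peak 11
F@3: h1:8  h2:8  h3:6  h4:5  h5:2  h6:0  h7:0 → peak 8
F@4: h1:8  h2:8  h3:3  h4:5  h5:5  h6:0  h7:0 → peak 8
Best is F@3, peak 8.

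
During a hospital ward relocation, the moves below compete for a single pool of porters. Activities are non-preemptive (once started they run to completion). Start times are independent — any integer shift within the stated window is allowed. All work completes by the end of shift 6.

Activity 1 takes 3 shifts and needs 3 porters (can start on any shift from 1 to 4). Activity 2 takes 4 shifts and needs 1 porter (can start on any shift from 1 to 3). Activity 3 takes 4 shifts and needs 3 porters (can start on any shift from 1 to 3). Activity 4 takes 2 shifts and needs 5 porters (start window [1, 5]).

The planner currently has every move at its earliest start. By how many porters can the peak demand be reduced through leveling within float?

Early-start peak: s1:12  s2:12  s3:7  s4:4  s5:0  s6:0 ⇒ 12.
Leveled (Activity 1@1, Activity 2@1, Activity 3@1, Activity 4@5): s1:7  s2:7  s3:7  s4:4  s5:5  s6:5 ⇒ 7.
Reduction 12 − 7 = 5.

5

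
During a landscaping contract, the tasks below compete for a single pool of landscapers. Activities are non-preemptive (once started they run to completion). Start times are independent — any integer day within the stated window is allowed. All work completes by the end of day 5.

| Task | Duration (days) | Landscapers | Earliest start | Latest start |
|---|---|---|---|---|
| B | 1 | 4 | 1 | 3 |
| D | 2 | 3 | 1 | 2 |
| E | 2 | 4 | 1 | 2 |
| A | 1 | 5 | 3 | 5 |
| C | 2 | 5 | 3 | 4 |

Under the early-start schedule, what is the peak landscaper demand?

11

Early-start schedule: B@1, D@1, E@1, A@3, C@3.
Load per day: day 1: 11, day 2: 7, day 3: 10, day 4: 5, day 5: 0.
Peak is 11.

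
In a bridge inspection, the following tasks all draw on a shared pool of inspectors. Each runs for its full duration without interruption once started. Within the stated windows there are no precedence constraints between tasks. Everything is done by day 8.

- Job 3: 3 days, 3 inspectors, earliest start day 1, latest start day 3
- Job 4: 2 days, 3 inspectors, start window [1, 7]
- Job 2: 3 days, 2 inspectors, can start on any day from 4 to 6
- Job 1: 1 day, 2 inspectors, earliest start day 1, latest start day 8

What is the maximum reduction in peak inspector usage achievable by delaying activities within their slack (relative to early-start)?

4

Early-start peak: d1:8  d2:6  d3:3  d4:2  d5:2  d6:2  d7:0  d8:0 ⇒ 8.
Leveled (Job 3@1, Job 4@4, Job 2@6, Job 1@6): d1:3  d2:3  d3:3  d4:3  d5:3  d6:4  d7:2  d8:2 ⇒ 4.
Reduction 8 − 4 = 4.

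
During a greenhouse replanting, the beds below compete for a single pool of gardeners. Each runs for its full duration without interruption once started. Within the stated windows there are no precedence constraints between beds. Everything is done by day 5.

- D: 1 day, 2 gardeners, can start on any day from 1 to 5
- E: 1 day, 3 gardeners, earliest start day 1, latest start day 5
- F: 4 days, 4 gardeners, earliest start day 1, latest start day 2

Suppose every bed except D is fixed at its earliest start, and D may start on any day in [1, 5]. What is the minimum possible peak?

7

D@1: d1:9  d2:4  d3:4  d4:4  d5:0 → peak 9
D@2: d1:7  d2:6  d3:4  d4:4  d5:0 → peak 7
D@3: d1:7  d2:4  d3:6  d4:4  d5:0 → peak 7
D@4: d1:7  d2:4  d3:4  d4:6  d5:0 → peak 7
D@5: d1:7  d2:4  d3:4  d4:4  d5:2 → peak 7
Best is D@2, peak 7.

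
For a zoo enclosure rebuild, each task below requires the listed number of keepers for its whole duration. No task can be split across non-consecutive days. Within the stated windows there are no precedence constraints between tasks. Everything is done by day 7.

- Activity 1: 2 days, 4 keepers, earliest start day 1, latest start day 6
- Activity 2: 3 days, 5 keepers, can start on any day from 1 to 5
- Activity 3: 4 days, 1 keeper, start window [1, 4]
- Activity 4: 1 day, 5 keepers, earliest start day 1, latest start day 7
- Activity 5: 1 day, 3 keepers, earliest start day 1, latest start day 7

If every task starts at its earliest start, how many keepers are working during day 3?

At early start, day 3 has: Activity 2, Activity 3.
Demand: 5 + 1 = 6.

6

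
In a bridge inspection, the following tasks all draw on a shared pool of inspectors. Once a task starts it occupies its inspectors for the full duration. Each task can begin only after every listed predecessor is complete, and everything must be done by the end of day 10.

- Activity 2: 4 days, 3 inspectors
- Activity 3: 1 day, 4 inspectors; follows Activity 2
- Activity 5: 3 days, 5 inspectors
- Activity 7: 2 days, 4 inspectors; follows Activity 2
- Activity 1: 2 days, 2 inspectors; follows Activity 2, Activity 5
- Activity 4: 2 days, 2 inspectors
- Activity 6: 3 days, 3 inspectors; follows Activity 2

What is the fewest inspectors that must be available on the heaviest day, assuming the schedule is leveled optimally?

Early-start (Activity 2@1, Activity 3@5, Activity 5@1, Activity 7@5, Activity 1@5, Activity 4@1, Activity 6@5) gives peak 13: d1:10  d2:10  d3:8  d4:3  d5:13  d6:9  d7:3  d8:0  d9:0  d10:0.
Shift Activity 1→6, Activity 4→6, Activity 6→7.
Schedule Activity 2@1, Activity 3@5, Activity 5@1, Activity 7@5, Activity 1@6, Activity 4@6, Activity 6@7: d1:8  d2:8  d3:8  d4:3  d5:8  d6:8  d7:7  d8:3  d9:3  d10:0 — peak 8.

8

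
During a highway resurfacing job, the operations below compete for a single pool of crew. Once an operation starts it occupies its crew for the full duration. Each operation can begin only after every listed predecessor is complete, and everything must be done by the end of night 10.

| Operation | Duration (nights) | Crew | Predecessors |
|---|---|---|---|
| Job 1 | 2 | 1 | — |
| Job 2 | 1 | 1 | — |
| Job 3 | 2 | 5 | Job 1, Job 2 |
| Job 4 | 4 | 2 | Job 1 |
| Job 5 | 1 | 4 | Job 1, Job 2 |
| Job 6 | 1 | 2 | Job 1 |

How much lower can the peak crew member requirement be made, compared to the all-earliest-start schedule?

8

Early-start peak: n1:2  n2:1  n3:13  n4:7  n5:2  n6:2  n7:0  n8:0  n9:0  n10:0 ⇒ 13.
Leveled (Job 1@1, Job 2@1, Job 3@3, Job 4@5, Job 5@9, Job 6@5): n1:2  n2:1  n3:5  n4:5  n5:4  n6:2  n7:2  n8:2  n9:4  n10:0 ⇒ 5.
Reduction 13 − 5 = 8.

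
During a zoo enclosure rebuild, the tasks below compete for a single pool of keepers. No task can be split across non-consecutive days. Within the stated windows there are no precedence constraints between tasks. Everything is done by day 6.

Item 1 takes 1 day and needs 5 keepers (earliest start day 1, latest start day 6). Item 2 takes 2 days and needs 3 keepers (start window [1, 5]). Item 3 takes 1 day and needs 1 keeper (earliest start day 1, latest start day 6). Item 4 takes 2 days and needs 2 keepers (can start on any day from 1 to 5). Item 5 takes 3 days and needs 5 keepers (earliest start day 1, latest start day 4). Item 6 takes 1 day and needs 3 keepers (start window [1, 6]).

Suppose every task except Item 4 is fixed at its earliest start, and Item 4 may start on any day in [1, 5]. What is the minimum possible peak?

Item 4@1: d1:19  d2:10  d3:5  d4:0  d5:0  d6:0 → peak 19
Item 4@2: d1:17  d2:10  d3:7  d4:0  d5:0  d6:0 → peak 17
Item 4@3: d1:17  d2:8  d3:7  d4:2  d5:0  d6:0 → peak 17
Item 4@4: d1:17  d2:8  d3:5  d4:2  d5:2  d6:0 → peak 17
Item 4@5: d1:17  d2:8  d3:5  d4:0  d5:2  d6:2 → peak 17
Best is Item 4@2, peak 17.

17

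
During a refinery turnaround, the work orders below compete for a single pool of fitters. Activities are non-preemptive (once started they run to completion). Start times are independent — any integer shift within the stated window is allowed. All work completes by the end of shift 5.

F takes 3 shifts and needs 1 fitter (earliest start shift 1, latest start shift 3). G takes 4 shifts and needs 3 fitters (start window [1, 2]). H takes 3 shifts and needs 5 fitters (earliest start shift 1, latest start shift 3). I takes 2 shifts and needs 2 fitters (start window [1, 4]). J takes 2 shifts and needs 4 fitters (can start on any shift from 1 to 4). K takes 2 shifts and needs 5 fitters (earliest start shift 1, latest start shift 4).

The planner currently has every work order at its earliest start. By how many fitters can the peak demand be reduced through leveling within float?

8

Early-start peak: s1:20  s2:20  s3:9  s4:3  s5:0 ⇒ 20.
Leveled (F@1, G@1, H@1, I@1, J@4, K@4): s1:11  s2:11  s3:9  s4:12  s5:9 ⇒ 12.
Reduction 20 − 12 = 8.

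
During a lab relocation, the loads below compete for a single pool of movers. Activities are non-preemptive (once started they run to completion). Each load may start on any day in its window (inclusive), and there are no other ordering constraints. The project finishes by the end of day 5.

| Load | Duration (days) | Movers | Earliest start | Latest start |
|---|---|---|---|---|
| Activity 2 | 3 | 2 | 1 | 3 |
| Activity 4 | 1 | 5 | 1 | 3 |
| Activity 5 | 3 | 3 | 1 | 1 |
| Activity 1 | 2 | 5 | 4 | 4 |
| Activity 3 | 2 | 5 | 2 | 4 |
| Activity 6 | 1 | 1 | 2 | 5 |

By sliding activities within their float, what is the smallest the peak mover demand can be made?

Early-start (Activity 2@1, Activity 4@1, Activity 5@1, Activity 1@4, Activity 3@2, Activity 6@2) gives peak 11: d1:10  d2:11  d3:10  d4:5  d5:5.
Shift Activity 6→4.
Schedule Activity 2@1, Activity 4@1, Activity 5@1, Activity 1@4, Activity 3@2, Activity 6@4: d1:10  d2:10  d3:10  d4:6  d5:5 — peak 10.

10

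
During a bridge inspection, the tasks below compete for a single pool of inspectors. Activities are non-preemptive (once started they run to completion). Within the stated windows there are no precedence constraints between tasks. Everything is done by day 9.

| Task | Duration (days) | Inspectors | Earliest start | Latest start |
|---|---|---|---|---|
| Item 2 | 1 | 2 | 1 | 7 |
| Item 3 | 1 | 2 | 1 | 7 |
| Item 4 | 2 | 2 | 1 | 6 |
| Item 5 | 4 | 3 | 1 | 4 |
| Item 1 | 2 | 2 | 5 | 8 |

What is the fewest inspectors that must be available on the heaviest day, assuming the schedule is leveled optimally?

Early-start (Item 2@1, Item 3@1, Item 4@1, Item 5@1, Item 1@5) gives peak 9: d1:9  d2:5  d3:3  d4:3  d5:2  d6:2  d7:0  d8:0  d9:0.
Shift Item 4→2, Item 5→4, Item 1→8.
Schedule Item 2@1, Item 3@1, Item 4@2, Item 5@4, Item 1@8: d1:4  d2:2  d3:2  d4:3  d5:3  d6:3  d7:3  d8:2  d9:2 — peak 4.

4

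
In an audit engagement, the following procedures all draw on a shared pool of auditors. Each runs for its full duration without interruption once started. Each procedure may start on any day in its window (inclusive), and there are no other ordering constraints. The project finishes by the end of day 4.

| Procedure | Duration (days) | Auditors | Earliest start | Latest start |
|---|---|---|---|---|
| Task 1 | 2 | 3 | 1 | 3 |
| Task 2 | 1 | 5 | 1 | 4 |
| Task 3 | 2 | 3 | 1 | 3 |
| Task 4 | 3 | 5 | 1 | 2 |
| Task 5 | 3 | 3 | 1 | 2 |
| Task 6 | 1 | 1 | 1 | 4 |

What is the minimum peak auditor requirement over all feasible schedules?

11

Early-start (Task 1@1, Task 2@1, Task 3@1, Task 4@1, Task 5@1, Task 6@1) gives peak 20: d1:20  d2:14  d3:8  d4:0.
Shift Task 3→3, Task 4→2, Task 6→4.
Schedule Task 1@1, Task 2@1, Task 3@3, Task 4@2, Task 5@1, Task 6@4: d1:11  d2:11  d3:11  d4:9 — peak 11.
Total auditor-days = 42 over 4 days ⇒ peak ≥ ⌈42/4⌉ = 11, so 11 is optimal.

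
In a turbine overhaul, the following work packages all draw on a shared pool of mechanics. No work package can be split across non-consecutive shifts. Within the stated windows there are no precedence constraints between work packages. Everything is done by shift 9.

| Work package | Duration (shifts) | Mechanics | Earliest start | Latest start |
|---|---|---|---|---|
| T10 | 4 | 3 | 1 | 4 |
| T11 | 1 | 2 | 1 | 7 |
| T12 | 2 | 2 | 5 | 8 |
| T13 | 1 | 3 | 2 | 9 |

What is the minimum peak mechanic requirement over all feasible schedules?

3

Early-start (T10@1, T11@1, T12@5, T13@2) gives peak 6: s1:5  s2:6  s3:3  s4:3  s5:2  s6:2  s7:0  s8:0  s9:0.
Shift T11→5, T12→6, T13→8.
Schedule T10@1, T11@5, T12@6, T13@8: s1:3  s2:3  s3:3  s4:3  s5:2  s6:2  s7:2  s8:3  s9:0 — peak 3.
Total mechanic-shifts = 21 over 9 shifts ⇒ peak ≥ ⌈21/9⌉ = 3, so 3 is optimal.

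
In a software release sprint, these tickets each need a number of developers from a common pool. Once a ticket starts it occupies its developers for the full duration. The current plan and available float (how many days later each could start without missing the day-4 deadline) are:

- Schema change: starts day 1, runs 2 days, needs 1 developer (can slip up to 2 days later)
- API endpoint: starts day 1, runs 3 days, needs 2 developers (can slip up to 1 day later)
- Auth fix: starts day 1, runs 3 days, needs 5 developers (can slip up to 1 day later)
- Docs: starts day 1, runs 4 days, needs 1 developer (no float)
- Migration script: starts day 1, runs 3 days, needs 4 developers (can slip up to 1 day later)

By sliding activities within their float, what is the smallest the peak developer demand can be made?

Schedule Schema change@1, API endpoint@1, Auth fix@1, Docs@1, Migration script@1: d1:13  d2:13  d3:12  d4:1 — peak 13.
No arrangement of the 24 feasible schedules does better.

13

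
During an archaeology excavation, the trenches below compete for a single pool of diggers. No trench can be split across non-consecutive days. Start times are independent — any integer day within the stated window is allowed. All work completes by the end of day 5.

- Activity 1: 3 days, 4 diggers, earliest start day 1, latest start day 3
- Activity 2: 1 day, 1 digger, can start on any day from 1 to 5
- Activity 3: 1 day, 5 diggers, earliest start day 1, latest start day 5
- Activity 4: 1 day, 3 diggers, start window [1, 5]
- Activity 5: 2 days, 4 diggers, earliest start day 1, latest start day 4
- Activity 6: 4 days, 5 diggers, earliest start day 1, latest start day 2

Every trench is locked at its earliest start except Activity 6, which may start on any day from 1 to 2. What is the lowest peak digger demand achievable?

Activity 6@1: d1:22  d2:13  d3:9  d4:5  d5:0 → peak 22
Activity 6@2: d1:17  d2:13  d3:9  d4:5  d5:5 → peak 17
Best is Activity 6@2, peak 17.

17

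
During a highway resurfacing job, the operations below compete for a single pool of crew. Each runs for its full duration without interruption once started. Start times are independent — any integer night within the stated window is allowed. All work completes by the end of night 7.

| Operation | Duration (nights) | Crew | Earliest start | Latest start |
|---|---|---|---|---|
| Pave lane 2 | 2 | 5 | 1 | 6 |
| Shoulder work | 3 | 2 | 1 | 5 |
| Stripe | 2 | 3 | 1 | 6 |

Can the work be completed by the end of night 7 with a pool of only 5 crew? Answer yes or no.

Schedule Pave lane 2@1, Shoulder work@3, Stripe@3: n1:5  n2:5  n3:5  n4:5  n5:2  n6:0  n7:0 — peak 5 ≤ 5.

yes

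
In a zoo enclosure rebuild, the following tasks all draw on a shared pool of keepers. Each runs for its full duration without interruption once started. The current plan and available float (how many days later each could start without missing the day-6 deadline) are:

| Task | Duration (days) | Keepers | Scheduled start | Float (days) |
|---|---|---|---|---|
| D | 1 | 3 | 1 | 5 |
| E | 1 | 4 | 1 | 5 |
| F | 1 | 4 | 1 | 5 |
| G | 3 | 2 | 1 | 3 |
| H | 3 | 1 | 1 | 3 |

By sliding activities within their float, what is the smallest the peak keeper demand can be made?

4

Early-start (D@1, E@1, F@1, G@1, H@1) gives peak 14: d1:14  d2:3  d3:3  d4:0  d5:0  d6:0.
Shift E→2, F→3, G→4, H→4.
Schedule D@1, E@2, F@3, G@4, H@4: d1:3  d2:4  d3:4  d4:3  d5:3  d6:3 — peak 4.
Total keeper-days = 20 over 6 days ⇒ peak ≥ ⌈20/6⌉ = 4, so 4 is optimal.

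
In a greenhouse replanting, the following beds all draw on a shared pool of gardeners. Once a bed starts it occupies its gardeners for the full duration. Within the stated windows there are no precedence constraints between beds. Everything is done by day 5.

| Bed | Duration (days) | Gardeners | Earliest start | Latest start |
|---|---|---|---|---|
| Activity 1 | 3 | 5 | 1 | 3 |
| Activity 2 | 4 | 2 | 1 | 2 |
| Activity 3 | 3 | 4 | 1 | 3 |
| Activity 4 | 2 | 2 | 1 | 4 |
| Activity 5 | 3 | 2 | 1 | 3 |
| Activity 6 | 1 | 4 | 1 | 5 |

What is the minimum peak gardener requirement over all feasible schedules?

13

Early-start (Activity 1@1, Activity 2@1, Activity 3@1, Activity 4@1, Activity 5@1, Activity 6@1) gives peak 19: d1:19  d2:15  d3:13  d4:2  d5:0.
Shift Activity 5→3, Activity 6→4.
Schedule Activity 1@1, Activity 2@1, Activity 3@1, Activity 4@1, Activity 5@3, Activity 6@4: d1:13  d2:13  d3:13  d4:8  d5:2 — peak 13.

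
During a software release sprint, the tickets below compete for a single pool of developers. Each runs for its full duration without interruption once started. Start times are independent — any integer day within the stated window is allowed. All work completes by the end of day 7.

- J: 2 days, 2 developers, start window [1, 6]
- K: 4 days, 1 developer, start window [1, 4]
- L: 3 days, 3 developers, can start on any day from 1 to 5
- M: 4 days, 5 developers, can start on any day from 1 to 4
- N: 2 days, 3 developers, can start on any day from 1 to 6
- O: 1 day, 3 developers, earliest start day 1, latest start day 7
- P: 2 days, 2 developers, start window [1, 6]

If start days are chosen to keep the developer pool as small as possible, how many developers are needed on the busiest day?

8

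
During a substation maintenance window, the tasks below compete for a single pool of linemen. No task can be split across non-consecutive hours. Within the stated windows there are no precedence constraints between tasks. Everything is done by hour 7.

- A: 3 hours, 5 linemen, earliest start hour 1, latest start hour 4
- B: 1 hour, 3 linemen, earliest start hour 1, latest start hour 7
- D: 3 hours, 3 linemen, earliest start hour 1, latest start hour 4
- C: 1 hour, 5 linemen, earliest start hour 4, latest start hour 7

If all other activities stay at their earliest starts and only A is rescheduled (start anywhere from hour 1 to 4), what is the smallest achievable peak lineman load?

10

A@1: h1:11  h2:8  h3:8  h4:5  h5:0  h6:0  h7:0 → peak 11
A@2: h1:6  h2:8  h3:8  h4:10  h5:0  h6:0  h7:0 → peak 10
A@3: h1:6  h2:3  h3:8  h4:10  h5:5  h6:0  h7:0 → peak 10
A@4: h1:6  h2:3  h3:3  h4:10  h5:5  h6:5  h7:0 → peak 10
Best is A@2, peak 10.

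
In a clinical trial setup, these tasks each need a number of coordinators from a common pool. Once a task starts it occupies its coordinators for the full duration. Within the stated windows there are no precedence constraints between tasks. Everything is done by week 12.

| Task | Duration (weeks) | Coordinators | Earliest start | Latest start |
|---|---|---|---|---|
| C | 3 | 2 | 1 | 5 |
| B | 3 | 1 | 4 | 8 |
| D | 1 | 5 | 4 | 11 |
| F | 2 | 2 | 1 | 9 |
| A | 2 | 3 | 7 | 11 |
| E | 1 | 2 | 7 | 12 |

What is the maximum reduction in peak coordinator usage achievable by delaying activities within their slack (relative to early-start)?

Early-start peak: w1:4  w2:4  w3:2  w4:6  w5:1  w6:1  w7:5  w8:3  w9:0  w10:0  w11:0  w12:0 ⇒ 6.
Leveled (C@1, B@4, D@7, F@1, A@8, E@8): w1:4  w2:4  w3:2  w4:1  w5:1  w6:1  w7:5  w8:5  w9:3  w10:0  w11:0  w12:0 ⇒ 5.
Reduction 6 − 5 = 1.

1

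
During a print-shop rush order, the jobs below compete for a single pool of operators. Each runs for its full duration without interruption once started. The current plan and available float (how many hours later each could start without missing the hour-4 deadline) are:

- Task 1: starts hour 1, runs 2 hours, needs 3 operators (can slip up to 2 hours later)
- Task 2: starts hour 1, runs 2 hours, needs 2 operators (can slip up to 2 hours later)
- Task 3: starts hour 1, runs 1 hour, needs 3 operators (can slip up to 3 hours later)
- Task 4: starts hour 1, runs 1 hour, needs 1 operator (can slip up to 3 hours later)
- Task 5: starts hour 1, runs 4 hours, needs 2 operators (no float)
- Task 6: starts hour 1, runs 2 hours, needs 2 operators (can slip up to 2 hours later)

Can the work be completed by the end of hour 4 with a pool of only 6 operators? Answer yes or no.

Total operator-hours = 26; over 4 hours the average is 26/4 > 6, so some hour must exceed 6.

no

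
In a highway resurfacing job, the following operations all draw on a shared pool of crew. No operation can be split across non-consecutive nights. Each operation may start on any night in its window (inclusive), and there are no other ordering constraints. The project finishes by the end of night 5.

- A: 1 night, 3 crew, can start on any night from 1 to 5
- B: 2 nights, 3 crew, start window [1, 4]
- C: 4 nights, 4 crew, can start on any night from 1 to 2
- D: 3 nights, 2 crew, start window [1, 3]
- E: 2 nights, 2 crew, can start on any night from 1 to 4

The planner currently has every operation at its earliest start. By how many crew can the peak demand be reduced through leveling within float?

6

Early-start peak: n1:14  n2:11  n3:6  n4:4  n5:0 ⇒ 14.
Leveled (A@1, B@1, C@2, D@3, E@3): n1:6  n2:7  n3:8  n4:8  n5:6 ⇒ 8.
Reduction 14 − 8 = 6.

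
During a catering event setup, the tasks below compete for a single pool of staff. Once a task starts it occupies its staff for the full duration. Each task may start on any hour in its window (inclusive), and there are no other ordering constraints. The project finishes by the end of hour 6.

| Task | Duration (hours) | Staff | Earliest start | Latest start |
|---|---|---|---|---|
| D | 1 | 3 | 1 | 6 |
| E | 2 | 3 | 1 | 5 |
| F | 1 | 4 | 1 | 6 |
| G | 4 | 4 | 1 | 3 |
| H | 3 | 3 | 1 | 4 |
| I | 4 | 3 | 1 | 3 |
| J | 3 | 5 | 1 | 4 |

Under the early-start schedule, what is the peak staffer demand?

25

Early-start schedule: D@1, E@1, F@1, G@1, H@1, I@1, J@1.
Load per hour: hour 1: 25, hour 2: 18, hour 3: 15, hour 4: 7, hour 5: 0, hour 6: 0.
Peak is 25.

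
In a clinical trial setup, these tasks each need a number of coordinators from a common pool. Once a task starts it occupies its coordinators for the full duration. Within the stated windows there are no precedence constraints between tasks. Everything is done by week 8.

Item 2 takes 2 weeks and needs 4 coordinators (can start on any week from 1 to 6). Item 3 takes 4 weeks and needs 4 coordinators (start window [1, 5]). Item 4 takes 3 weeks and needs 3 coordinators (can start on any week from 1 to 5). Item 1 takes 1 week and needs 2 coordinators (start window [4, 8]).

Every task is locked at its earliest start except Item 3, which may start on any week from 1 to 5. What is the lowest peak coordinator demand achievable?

7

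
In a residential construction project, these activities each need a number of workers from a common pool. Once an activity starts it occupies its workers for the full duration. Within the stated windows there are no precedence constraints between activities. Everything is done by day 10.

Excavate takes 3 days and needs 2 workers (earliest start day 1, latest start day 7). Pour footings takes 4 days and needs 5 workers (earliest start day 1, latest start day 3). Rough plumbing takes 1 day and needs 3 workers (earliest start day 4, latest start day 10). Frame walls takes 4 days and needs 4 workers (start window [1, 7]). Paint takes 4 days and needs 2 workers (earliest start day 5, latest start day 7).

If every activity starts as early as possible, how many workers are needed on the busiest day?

Early-start schedule: Excavate@1, Pour footings@1, Rough plumbing@4, Frame walls@1, Paint@5.
Load per day: day 1: 11, day 2: 11, day 3: 11, day 4: 12, day 5: 2, day 6: 2, day 7: 2, day 8: 2, day 9: 0, day 10: 0.
Peak is 12.

12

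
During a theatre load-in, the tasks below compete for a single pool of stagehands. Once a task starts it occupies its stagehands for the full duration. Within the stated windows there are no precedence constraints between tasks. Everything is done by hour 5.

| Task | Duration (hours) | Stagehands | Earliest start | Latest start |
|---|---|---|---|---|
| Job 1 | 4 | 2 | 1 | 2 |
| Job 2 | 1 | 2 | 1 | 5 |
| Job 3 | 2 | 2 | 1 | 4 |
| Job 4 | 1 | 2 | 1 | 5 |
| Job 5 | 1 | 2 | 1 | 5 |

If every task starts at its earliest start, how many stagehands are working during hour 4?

2

At early start, hour 4 has: Job 1.
Demand: 2 = 2.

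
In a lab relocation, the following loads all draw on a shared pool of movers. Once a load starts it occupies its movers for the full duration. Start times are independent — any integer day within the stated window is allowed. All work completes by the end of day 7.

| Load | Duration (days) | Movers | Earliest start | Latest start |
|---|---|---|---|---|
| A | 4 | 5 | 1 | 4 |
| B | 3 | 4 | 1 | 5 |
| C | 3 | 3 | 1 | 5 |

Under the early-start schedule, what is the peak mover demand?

Early-start schedule: A@1, B@1, C@1.
Load per day: day 1: 12, day 2: 12, day 3: 12, day 4: 5, day 5: 0, day 6: 0, day 7: 0.
Peak is 12.

12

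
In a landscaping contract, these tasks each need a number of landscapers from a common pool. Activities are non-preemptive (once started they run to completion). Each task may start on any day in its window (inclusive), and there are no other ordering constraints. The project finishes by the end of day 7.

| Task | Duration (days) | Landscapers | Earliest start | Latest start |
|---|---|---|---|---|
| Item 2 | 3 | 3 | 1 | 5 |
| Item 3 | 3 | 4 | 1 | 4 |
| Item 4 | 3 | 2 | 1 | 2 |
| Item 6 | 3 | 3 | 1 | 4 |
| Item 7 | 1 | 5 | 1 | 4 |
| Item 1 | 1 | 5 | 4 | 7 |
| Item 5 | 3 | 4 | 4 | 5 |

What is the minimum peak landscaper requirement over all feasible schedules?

Early-start (Item 2@1, Item 3@1, Item 4@1, Item 6@1, Item 7@1, Item 1@4, Item 5@4) gives peak 17: d1:17  d2:12  d3:12  d4:9  d5:4  d6:4  d7:0.
Shift Item 6→4, Item 7→4, Item 1→7, Item 5→5.
Schedule Item 2@1, Item 3@1, Item 4@1, Item 6@4, Item 7@4, Item 1@7, Item 5@5: d1:9  d2:9  d3:9  d4:8  d5:7  d6:7  d7:9 — peak 9.
Total landscaper-days = 58 over 7 days ⇒ peak ≥ ⌈58/7⌉ = 9, so 9 is optimal.

9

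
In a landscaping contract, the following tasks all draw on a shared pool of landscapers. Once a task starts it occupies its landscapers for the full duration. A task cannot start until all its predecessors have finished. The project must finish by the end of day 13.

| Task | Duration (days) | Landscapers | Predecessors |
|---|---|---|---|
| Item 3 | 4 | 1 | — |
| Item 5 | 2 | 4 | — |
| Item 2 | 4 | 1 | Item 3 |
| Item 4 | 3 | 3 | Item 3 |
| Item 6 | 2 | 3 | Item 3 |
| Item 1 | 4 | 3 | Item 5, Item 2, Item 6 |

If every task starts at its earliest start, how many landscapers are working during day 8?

1

At early start, day 8 has: Item 2.
Demand: 1 = 1.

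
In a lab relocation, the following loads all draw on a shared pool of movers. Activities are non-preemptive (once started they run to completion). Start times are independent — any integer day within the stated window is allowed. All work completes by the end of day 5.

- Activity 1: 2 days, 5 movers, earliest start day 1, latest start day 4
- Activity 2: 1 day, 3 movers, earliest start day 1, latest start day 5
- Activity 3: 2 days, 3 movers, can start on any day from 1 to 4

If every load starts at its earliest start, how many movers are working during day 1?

11

At early start, day 1 has: Activity 1, Activity 2, Activity 3.
Demand: 5 + 3 + 3 = 11.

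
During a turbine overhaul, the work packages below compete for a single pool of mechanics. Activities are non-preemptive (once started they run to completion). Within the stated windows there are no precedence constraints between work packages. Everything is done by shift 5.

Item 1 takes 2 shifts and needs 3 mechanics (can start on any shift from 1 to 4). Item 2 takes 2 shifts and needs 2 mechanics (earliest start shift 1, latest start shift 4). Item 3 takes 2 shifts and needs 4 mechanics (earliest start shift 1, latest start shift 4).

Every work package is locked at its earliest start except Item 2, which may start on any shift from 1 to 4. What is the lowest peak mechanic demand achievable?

7

Item 2@1: s1:9  s2:9  s3:0  s4:0  s5:0 → peak 9
Item 2@2: s1:7  s2:9  s3:2  s4:0  s5:0 → peak 9
Item 2@3: s1:7  s2:7  s3:2  s4:2  s5:0 → peak 7
Item 2@4: s1:7  s2:7  s3:0  s4:2  s5:2 → peak 7
Best is Item 2@3, peak 7.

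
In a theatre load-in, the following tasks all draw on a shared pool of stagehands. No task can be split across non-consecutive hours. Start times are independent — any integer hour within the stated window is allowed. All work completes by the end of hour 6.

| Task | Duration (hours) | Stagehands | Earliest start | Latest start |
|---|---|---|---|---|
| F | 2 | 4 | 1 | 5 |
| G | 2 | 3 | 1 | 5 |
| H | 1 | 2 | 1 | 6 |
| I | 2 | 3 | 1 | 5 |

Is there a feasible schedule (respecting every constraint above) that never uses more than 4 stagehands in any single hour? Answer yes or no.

no

The minimum achievable peak is 5; 4 < 5, so no feasible schedule stays within the cap.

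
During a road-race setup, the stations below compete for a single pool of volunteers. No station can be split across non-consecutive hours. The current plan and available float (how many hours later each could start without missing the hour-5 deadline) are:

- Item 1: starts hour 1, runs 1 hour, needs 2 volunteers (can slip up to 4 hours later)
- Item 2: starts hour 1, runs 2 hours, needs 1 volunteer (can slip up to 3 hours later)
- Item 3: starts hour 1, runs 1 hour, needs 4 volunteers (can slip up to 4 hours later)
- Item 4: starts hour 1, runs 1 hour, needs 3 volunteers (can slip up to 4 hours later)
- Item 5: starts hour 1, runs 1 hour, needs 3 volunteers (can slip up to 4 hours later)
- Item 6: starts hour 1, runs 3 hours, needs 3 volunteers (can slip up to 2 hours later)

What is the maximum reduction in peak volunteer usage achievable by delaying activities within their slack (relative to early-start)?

Early-start peak: h1:16  h2:4  h3:3  h4:0  h5:0 ⇒ 16.
Leveled (Item 1@1, Item 2@1, Item 3@2, Item 4@1, Item 5@3, Item 6@3): h1:6  h2:5  h3:6  h4:3  h5:3 ⇒ 6.
Reduction 16 − 6 = 10.

10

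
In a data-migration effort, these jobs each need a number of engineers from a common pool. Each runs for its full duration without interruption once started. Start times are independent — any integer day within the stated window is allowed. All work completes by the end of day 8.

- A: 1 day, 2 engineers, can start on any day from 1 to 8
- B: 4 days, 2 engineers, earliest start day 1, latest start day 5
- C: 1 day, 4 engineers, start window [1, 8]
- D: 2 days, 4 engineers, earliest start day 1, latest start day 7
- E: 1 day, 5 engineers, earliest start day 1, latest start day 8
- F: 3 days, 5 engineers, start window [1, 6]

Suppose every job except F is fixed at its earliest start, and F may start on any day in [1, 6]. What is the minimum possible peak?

F@1: d1:22  d2:11  d3:7  d4:2  d5:0  d6:0  d7:0  d8:0 → peak 22
F@2: d1:17  d2:11  d3:7  d4:7  d5:0  d6:0  d7:0  d8:0 → peak 17
F@3: d1:17  d2:6  d3:7  d4:7  d5:5  d6:0  d7:0  d8:0 → peak 17
F@4: d1:17  d2:6  d3:2  d4:7  d5:5  d6:5  d7:0  d8:0 → peak 17
F@5: d1:17  d2:6  d3:2  d4:2  d5:5  d6:5  d7:5  d8:0 → peak 17
F@6: d1:17  d2:6  d3:2  d4:2  d5:0  d6:5  d7:5  d8:5 → peak 17
Best is F@2, peak 17.

17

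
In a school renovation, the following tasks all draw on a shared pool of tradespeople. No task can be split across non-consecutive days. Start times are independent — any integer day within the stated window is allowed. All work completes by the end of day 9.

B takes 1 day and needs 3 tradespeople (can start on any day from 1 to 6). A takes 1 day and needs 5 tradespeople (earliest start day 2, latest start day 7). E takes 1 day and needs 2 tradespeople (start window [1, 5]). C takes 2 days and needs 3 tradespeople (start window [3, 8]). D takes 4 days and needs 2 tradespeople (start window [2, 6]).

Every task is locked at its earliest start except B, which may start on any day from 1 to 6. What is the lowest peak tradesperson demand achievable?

B@1: d1:5  d2:7  d3:5  d4:5  d5:2  d6:0  d7:0  d8:0  d9:0 → peak 7
B@2: d1:2  d2:10  d3:5  d4:5  d5:2  d6:0  d7:0  d8:0  d9:0 → peak 10
B@3: d1:2  d2:7  d3:8  d4:5  d5:2  d6:0  d7:0  d8:0  d9:0 → peak 8
B@4: d1:2  d2:7  d3:5  d4:8  d5:2  d6:0  d7:0  d8:0  d9:0 → peak 8
B@5: d1:2  d2:7  d3:5  d4:5  d5:5  d6:0  d7:0  d8:0  d9:0 → peak 7
B@6: d1:2  d2:7  d3:5  d4:5  d5:2  d6:3  d7:0  d8:0  d9:0 → peak 7
Best is B@1, peak 7.

7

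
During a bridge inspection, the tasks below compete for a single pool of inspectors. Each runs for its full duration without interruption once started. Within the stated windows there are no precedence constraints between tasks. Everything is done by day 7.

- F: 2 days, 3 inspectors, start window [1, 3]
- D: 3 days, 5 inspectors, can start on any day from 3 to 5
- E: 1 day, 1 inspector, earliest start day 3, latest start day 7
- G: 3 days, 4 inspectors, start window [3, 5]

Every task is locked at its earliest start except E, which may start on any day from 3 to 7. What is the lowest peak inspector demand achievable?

E@3: d1:3  d2:3  d3:10  d4:9  d5:9  d6:0  d7:0 → peak 10
E@4: d1:3  d2:3  d3:9  d4:10  d5:9  d6:0  d7:0 → peak 10
E@5: d1:3  d2:3  d3:9  d4:9  d5:10  d6:0  d7:0 → peak 10
E@6: d1:3  d2:3  d3:9  d4:9  d5:9  d6:1  d7:0 → peak 9
E@7: d1:3  d2:3  d3:9  d4:9  d5:9  d6:0  d7:1 → peak 9
Best is E@6, peak 9.

9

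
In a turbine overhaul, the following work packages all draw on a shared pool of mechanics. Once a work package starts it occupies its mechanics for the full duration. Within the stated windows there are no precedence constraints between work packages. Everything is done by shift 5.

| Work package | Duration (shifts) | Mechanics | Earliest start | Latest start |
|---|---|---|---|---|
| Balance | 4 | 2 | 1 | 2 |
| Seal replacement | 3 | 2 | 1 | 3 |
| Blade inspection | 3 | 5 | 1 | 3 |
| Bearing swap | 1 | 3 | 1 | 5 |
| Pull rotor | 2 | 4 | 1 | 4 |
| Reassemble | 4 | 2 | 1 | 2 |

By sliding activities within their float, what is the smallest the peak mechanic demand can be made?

Early-start (Balance@1, Seal replacement@1, Blade inspection@1, Bearing swap@1, Pull rotor@1, Reassemble@1) gives peak 18: s1:18  s2:15  s3:11  s4:4  s5:0.
Shift Bearing swap→4, Pull rotor→4.
Schedule Balance@1, Seal replacement@1, Blade inspection@1, Bearing swap@4, Pull rotor@4, Reassemble@1: s1:11  s2:11  s3:11  s4:11  s5:4 — peak 11.

11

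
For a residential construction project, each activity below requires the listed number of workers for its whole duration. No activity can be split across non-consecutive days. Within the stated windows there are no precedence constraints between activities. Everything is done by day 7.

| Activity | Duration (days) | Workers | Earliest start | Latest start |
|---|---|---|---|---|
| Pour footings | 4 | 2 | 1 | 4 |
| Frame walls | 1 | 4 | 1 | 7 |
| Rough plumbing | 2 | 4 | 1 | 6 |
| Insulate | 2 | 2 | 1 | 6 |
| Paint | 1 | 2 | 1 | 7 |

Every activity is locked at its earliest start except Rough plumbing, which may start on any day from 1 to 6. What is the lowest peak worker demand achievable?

10

Rough plumbing@1: d1:14  d2:8  d3:2  d4:2  d5:0  d6:0  d7:0 → peak 14
Rough plumbing@2: d1:10  d2:8  d3:6  d4:2  d5:0  d6:0  d7:0 → peak 10
Rough plumbing@3: d1:10  d2:4  d3:6  d4:6  d5:0  d6:0  d7:0 → peak 10
Rough plumbing@4: d1:10  d2:4  d3:2  d4:6  d5:4  d6:0  d7:0 → peak 10
Rough plumbing@5: d1:10  d2:4  d3:2  d4:2  d5:4  d6:4  d7:0 → peak 10
Rough plumbing@6: d1:10  d2:4  d3:2  d4:2  d5:0  d6:4  d7:4 → peak 10
Best is Rough plumbing@2, peak 10.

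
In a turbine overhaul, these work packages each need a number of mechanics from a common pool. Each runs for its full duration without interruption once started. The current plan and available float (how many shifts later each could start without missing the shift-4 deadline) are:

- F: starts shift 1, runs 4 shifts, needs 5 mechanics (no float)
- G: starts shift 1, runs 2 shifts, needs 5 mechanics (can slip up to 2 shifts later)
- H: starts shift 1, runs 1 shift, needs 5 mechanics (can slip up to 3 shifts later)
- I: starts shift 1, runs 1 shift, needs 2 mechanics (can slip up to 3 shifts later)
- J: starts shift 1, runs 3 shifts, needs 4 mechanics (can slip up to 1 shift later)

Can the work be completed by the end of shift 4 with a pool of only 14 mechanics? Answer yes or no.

Schedule F@1, G@1, H@3, I@1, J@2: s1:12  s2:14  s3:14  s4:9 — peak 14 ≤ 14.

yes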